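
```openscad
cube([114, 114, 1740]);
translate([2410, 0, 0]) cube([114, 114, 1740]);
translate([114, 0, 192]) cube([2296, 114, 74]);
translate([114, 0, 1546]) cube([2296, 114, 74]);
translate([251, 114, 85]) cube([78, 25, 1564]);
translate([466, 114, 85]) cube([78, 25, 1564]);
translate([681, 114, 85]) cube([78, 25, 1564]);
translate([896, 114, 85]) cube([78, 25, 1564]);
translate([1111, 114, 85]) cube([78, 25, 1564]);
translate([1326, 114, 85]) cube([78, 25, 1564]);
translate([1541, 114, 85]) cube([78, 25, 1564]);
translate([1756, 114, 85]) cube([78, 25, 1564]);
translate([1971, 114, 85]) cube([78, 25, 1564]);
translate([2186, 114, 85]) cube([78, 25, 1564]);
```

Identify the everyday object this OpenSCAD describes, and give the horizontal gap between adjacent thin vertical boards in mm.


A fence section. The picket gap is 137 mm.

Two posts, two rails, 10 pickets — a fence section. Span 2296 mm holds 10 pickets of 78 mm with 11 equal gaps: ⌊(2296 − 10·78) / 11⌋ = 137 mm.


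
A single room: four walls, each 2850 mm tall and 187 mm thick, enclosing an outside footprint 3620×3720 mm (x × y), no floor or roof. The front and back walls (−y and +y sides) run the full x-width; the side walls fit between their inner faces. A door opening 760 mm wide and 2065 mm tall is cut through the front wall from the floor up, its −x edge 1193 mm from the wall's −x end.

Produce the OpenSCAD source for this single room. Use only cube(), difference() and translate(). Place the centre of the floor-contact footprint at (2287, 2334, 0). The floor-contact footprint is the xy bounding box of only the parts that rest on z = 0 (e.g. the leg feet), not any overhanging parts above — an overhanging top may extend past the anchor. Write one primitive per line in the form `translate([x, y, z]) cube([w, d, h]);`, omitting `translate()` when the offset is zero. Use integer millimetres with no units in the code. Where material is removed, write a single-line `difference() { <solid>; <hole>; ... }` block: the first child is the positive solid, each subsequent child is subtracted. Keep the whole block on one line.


difference() { translate([477, 474, 0]) cube([3620, 187, 2850]); translate([1670, 474, 0]) cube([760, 187, 2065]); }
translate([477, 4007, 0]) cube([3620, 187, 2850]);
translate([477, 661, 0]) cube([187, 3346, 2850]);
translate([3910, 661, 0]) cube([187, 3346, 2850]);


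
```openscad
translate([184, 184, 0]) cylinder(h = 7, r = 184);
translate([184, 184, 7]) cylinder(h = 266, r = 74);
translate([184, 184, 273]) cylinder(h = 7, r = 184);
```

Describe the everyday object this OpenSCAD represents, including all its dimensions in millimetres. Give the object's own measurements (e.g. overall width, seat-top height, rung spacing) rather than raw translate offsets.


A spool: two coaxial disc flanges of radius 184 mm and thickness 7 mm, joined by a core cylinder of radius 74 mm and height 266 mm. The lower flange rests on z = 0 and the three cylinders share a vertical axis.


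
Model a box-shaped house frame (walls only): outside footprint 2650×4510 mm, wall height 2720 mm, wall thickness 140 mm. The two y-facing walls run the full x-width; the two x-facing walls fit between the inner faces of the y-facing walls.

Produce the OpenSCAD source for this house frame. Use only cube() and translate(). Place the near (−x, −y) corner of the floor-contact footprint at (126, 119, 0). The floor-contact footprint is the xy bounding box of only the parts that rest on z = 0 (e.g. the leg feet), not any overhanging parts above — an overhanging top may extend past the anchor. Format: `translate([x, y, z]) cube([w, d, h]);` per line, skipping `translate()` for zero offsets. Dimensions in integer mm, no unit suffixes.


translate([126, 119, 0]) cube([2650, 140, 2720]);
translate([126, 4489, 0]) cube([2650, 140, 2720]);
translate([126, 259, 0]) cube([140, 4230, 2720]);
translate([2636, 259, 0]) cube([140, 4230, 2720]);


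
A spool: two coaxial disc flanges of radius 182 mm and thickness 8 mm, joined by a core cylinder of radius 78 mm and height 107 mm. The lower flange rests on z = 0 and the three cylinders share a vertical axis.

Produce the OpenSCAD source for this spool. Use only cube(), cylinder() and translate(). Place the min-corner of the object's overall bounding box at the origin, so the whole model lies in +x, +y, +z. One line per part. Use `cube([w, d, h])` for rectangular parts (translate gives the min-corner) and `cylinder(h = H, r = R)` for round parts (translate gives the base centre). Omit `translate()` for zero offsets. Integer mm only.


translate([182, 182, 0]) cylinder(h = 8, r = 182);
translate([182, 182, 8]) cylinder(h = 107, r = 78);
translate([182, 182, 115]) cylinder(h = 8, r = 182);


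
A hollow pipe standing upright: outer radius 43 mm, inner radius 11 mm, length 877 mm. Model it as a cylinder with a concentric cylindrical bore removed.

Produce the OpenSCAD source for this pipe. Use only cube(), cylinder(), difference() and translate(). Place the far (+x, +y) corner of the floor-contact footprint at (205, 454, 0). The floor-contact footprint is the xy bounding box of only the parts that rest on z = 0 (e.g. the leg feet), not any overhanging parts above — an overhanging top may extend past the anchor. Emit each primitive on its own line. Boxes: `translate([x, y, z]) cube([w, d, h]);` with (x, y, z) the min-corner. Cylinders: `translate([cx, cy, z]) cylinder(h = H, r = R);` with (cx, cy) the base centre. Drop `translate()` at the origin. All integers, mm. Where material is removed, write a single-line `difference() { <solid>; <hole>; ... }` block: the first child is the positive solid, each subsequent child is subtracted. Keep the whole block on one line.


difference() { translate([162, 411, 0]) cylinder(h = 877, r = 43); translate([162, 411, 0]) cylinder(h = 877, r = 11); }


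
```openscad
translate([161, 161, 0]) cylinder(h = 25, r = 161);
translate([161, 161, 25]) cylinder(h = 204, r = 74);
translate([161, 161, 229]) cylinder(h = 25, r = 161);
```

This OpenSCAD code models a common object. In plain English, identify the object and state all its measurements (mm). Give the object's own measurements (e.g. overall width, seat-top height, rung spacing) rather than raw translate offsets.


A spool: two coaxial disc flanges of radius 161 mm and thickness 25 mm, joined by a core cylinder of radius 74 mm and height 204 mm. The lower flange rests on z = 0 and the three cylinders share a vertical axis.


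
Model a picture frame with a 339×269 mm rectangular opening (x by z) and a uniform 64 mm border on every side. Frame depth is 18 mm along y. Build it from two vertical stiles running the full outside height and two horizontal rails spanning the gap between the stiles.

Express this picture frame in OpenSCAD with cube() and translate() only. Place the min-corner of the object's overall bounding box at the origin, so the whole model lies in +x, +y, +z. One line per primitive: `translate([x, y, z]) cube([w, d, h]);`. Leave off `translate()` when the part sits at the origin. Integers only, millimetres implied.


cube([64, 18, 397]);
translate([403, 0, 0]) cube([64, 18, 397]);
translate([64, 0, 0]) cube([339, 18, 64]);
translate([64, 0, 333]) cube([339, 18, 64]);


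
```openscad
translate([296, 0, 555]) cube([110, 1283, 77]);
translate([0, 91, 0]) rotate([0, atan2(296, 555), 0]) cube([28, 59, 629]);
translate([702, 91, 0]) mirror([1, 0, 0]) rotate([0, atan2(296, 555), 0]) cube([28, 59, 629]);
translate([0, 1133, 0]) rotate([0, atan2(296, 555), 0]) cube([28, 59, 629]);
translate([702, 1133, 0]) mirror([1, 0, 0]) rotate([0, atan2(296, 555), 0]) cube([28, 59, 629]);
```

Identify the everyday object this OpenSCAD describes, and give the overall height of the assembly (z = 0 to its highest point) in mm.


A sawhorse. The overall height is 632 mm.

A beam across two mirrored pairs of raked legs — a sawhorse. The beam's underside is at z = 555 (matching the legs' vertical rise in atan2(296, 555)) and the beam is 77 mm tall, so its top is at 555 + 77 = 632 mm. The raked legs top out at the beam's underside, so that is the highest point.


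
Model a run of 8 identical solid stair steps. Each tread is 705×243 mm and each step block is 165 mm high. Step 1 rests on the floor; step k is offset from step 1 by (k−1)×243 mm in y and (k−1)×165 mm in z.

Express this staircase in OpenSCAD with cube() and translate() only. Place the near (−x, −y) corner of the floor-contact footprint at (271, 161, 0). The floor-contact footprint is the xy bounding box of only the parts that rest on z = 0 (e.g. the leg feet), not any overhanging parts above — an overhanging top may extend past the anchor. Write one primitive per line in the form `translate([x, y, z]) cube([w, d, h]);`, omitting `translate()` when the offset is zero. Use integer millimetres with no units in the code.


translate([271, 161, 0]) cube([705, 243, 165]);
translate([271, 404, 165]) cube([705, 243, 165]);
translate([271, 647, 330]) cube([705, 243, 165]);
translate([271, 890, 495]) cube([705, 243, 165]);
translate([271, 1133, 660]) cube([705, 243, 165]);
translate([271, 1376, 825]) cube([705, 243, 165]);
translate([271, 1619, 990]) cube([705, 243, 165]);
translate([271, 1862, 1155]) cube([705, 243, 165]);


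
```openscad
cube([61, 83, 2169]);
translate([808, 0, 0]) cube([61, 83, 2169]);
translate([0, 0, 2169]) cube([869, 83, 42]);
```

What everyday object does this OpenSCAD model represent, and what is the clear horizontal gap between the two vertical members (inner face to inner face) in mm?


A door frame. The clear opening width is 747 mm.

Two 2169 mm tall posts with a header on top — a door frame. The left jamb is 61 mm wide at x = 0; the right jamb starts at x = 808. The clear opening is 808 − 61 = 747 mm.


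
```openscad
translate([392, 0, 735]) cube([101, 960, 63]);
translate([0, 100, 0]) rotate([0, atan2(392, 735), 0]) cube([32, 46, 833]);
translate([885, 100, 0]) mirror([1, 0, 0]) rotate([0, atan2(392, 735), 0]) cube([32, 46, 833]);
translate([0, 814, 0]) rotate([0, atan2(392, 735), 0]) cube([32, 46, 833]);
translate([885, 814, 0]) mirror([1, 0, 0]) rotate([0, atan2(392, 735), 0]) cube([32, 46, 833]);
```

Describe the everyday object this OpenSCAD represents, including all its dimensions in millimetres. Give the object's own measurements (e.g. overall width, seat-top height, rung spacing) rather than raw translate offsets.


A sawhorse. A 101×960×63 mm beam (x, y, z) sits on two A-frame leg pairs. Each pair is two raked legs of 32×46 mm section (46 mm along y) splaying symmetrically in x. Each leg rises 735 mm vertically over 392 mm of horizontal reach and is 833 mm long along its own axis. Every leg's outer bottom edge rests on the floor and its outer top edge meets a bottom edge of the beam — the left legs (tilting toward +x) meet the beam's −x bottom edge, the right legs (their mirror images, tilting toward −x) meet its +x bottom edge — so the leg tops tuck under the beam, the beam's underside is 735 mm above the floor, and the feet are 885 mm apart outside-to-outside with the beam centred between them. The two leg pairs are set in 100 mm from either end of the beam.


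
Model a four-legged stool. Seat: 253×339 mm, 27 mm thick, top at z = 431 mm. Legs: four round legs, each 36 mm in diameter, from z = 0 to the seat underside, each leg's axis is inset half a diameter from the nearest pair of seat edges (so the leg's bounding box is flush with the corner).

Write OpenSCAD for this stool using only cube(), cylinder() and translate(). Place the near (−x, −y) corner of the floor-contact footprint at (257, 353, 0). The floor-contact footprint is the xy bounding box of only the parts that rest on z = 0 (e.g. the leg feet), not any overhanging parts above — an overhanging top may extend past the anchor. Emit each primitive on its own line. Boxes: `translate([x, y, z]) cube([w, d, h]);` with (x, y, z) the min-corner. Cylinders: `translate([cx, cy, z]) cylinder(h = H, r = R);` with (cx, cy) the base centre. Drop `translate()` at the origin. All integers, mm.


// leg_h = 431 - 27 = 404
translate([257, 353, 404]) cube([253, 339, 27]);
translate([275, 371, 0]) cylinder(h = 404, r = 18);
translate([492, 371, 0]) cylinder(h = 404, r = 18);
translate([275, 674, 0]) cylinder(h = 404, r = 18);
translate([492, 674, 0]) cylinder(h = 404, r = 18);


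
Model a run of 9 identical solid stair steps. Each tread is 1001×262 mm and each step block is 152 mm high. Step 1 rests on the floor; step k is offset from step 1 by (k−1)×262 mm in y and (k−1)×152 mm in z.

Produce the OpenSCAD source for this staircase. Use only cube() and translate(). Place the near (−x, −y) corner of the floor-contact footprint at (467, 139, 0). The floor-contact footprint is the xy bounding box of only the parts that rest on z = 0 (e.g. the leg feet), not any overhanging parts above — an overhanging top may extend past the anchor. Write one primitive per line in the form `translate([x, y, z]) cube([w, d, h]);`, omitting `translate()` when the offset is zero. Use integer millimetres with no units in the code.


translate([467, 139, 0]) cube([1001, 262, 152]);
translate([467, 401, 152]) cube([1001, 262, 152]);
translate([467, 663, 304]) cube([1001, 262, 152]);
translate([467, 925, 456]) cube([1001, 262, 152]);
translate([467, 1187, 608]) cube([1001, 262, 152]);
translate([467, 1449, 760]) cube([1001, 262, 152]);
translate([467, 1711, 912]) cube([1001, 262, 152]);
translate([467, 1973, 1064]) cube([1001, 262, 152]);
translate([467, 2235, 1216]) cube([1001, 262, 152]);


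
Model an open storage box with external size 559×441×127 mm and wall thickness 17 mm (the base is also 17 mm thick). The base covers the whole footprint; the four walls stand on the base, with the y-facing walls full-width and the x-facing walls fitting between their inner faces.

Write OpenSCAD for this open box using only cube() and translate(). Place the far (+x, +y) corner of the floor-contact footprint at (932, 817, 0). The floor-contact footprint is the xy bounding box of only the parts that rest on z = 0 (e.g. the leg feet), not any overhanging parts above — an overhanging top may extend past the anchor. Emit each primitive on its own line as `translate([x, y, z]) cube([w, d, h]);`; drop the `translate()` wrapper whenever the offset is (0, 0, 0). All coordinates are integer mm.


translate([373, 376, 0]) cube([559, 441, 17]);
translate([373, 376, 17]) cube([559, 17, 110]);
translate([373, 800, 17]) cube([559, 17, 110]);
translate([373, 393, 17]) cube([17, 407, 110]);
translate([915, 393, 17]) cube([17, 407, 110]);


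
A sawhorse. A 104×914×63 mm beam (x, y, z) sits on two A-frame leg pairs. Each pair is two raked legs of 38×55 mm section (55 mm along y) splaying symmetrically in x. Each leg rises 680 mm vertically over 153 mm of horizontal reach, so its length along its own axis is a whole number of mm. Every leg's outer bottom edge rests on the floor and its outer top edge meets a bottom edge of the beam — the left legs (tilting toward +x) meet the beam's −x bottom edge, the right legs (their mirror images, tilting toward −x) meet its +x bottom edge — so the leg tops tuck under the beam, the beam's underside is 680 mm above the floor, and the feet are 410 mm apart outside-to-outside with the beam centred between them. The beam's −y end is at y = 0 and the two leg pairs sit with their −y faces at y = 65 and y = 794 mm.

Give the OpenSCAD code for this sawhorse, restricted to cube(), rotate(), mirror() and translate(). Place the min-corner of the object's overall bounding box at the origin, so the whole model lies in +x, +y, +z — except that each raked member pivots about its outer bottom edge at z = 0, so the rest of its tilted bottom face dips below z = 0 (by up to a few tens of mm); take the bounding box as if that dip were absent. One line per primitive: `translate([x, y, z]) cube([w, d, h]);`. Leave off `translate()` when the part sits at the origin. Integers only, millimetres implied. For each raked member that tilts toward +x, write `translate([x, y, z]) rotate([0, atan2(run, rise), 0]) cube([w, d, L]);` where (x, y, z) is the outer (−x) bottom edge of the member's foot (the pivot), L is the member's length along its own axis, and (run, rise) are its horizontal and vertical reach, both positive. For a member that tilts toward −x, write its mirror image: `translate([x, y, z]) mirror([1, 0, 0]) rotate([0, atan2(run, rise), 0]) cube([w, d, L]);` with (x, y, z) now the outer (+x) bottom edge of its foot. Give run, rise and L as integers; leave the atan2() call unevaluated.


translate([153, 0, 680]) cube([104, 914, 63]);
translate([0, 65, 0]) rotate([0, atan2(153, 680), 0]) cube([38, 55, 697]);
translate([410, 65, 0]) mirror([1, 0, 0]) rotate([0, atan2(153, 680), 0]) cube([38, 55, 697]);
translate([0, 794, 0]) rotate([0, atan2(153, 680), 0]) cube([38, 55, 697]);
translate([410, 794, 0]) mirror([1, 0, 0]) rotate([0, atan2(153, 680), 0]) cube([38, 55, 697]);


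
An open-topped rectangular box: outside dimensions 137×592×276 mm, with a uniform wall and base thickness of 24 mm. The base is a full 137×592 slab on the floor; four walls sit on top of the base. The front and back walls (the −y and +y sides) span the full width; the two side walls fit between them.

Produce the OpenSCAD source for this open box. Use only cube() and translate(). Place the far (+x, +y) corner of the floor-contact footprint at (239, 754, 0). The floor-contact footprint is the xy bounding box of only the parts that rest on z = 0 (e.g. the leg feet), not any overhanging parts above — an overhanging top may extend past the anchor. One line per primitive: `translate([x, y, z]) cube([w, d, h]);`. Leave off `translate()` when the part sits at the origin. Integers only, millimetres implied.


translate([102, 162, 0]) cube([137, 592, 24]);
translate([102, 162, 24]) cube([137, 24, 252]);
translate([102, 730, 24]) cube([137, 24, 252]);
translate([102, 186, 24]) cube([24, 544, 252]);
translate([215, 186, 24]) cube([24, 544, 252]);


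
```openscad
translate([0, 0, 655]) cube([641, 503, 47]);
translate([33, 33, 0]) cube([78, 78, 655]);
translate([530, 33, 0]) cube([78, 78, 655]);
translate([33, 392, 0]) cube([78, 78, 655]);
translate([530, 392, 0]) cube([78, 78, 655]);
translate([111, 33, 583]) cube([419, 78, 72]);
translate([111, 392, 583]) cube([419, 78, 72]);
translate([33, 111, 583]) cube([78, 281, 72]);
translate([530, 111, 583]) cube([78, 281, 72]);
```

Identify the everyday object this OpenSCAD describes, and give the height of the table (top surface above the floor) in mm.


A table. The table height is 702 mm.

A 641×503×47 slab sits at z = 655 on four 78 mm square posts — a table. The top surface is at 655 + 47 = 702 mm.


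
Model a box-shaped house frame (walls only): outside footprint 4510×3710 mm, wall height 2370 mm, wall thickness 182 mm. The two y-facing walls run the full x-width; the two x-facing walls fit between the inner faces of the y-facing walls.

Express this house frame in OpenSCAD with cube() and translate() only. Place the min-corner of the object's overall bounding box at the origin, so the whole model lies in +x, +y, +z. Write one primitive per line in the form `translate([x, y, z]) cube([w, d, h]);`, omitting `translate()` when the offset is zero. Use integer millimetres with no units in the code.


cube([4510, 182, 2370]);
translate([0, 3528, 0]) cube([4510, 182, 2370]);
translate([0, 182, 0]) cube([182, 3346, 2370]);
translate([4328, 182, 0]) cube([182, 3346, 2370]);


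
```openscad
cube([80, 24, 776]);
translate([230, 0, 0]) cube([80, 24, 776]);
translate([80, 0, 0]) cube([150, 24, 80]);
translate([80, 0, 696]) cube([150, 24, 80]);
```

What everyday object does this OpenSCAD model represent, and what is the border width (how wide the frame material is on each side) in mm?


A picture frame. The border width is 80 mm.

Four thin pieces enclosing a rectangular opening — a picture frame. The two full-height stiles are 776 mm tall; the top rail sits at z = 696 and is 80 mm tall, so the border above the opening is 776 − 696 = 80 mm, matching the stile x-width.


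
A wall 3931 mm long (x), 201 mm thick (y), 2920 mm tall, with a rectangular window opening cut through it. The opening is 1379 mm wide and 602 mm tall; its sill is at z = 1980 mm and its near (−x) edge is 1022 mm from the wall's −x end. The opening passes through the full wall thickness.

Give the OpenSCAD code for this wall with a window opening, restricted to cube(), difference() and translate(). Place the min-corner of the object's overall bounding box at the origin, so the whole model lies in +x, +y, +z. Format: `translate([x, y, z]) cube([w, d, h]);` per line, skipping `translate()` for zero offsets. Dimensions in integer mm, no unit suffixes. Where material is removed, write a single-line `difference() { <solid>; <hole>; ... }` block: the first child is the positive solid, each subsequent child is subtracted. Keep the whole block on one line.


difference() { cube([3931, 201, 2920]); translate([1022, 0, 1980]) cube([1379, 201, 602]); }


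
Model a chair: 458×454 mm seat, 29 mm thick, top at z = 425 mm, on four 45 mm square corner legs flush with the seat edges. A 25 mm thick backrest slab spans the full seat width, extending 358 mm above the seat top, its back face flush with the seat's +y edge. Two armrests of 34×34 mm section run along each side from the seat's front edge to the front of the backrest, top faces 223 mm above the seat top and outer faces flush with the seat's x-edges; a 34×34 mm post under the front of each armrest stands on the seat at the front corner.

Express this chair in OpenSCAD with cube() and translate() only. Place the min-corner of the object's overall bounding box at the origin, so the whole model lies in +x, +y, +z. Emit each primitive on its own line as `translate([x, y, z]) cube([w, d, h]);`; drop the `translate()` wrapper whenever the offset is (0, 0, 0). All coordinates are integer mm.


translate([0, 0, 396]) cube([458, 454, 29]);
cube([45, 45, 396]);
translate([413, 0, 0]) cube([45, 45, 396]);
translate([0, 409, 0]) cube([45, 45, 396]);
translate([413, 409, 0]) cube([45, 45, 396]);
translate([0, 429, 425]) cube([458, 25, 358]);
translate([0, 0, 614]) cube([34, 429, 34]);
translate([424, 0, 614]) cube([34, 429, 34]);
translate([0, 0, 425]) cube([34, 34, 189]);
translate([424, 0, 425]) cube([34, 34, 189]);


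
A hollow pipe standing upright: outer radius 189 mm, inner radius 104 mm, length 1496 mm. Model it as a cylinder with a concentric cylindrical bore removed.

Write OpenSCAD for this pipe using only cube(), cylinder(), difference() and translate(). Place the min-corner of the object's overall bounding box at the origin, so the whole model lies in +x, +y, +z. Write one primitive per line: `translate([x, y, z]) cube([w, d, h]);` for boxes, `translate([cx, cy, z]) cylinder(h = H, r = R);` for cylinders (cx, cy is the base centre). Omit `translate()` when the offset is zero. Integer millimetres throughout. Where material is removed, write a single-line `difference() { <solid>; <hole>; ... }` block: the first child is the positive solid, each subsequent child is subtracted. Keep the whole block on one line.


difference() { translate([189, 189, 0]) cylinder(h = 1496, r = 189); translate([189, 189, 0]) cylinder(h = 1496, r = 104); }


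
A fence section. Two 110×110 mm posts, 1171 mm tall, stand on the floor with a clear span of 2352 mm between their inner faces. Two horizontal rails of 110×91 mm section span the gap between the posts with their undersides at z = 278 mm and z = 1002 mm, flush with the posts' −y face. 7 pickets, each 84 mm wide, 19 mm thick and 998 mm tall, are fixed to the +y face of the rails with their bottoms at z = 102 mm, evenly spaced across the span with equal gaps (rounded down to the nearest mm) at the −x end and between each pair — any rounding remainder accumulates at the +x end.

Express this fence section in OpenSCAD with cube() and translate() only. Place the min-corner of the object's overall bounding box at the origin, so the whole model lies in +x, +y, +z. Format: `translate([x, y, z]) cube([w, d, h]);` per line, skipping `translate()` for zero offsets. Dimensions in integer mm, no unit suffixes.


cube([110, 110, 1171]);
translate([2462, 0, 0]) cube([110, 110, 1171]);
translate([110, 0, 278]) cube([2352, 110, 91]);
translate([110, 0, 1002]) cube([2352, 110, 91]);
translate([330, 110, 102]) cube([84, 19, 998]);
translate([634, 110, 102]) cube([84, 19, 998]);
translate([938, 110, 102]) cube([84, 19, 998]);
translate([1242, 110, 102]) cube([84, 19, 998]);
translate([1546, 110, 102]) cube([84, 19, 998]);
translate([1850, 110, 102]) cube([84, 19, 998]);
translate([2154, 110, 102]) cube([84, 19, 998]);


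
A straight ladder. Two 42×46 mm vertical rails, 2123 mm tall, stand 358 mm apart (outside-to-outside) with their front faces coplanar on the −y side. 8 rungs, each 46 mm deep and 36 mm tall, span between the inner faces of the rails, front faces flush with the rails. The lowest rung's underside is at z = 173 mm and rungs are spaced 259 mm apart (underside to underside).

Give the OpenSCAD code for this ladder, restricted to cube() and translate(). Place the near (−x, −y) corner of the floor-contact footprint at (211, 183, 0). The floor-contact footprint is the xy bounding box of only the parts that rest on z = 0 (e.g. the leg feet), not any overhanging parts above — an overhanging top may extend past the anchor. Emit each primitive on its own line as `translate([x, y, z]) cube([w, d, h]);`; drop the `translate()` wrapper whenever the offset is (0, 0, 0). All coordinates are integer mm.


translate([211, 183, 0]) cube([42, 46, 2123]);
translate([527, 183, 0]) cube([42, 46, 2123]);
translate([253, 183, 173]) cube([274, 46, 36]);
translate([253, 183, 432]) cube([274, 46, 36]);
translate([253, 183, 691]) cube([274, 46, 36]);
translate([253, 183, 950]) cube([274, 46, 36]);
translate([253, 183, 1209]) cube([274, 46, 36]);
translate([253, 183, 1468]) cube([274, 46, 36]);
translate([253, 183, 1727]) cube([274, 46, 36]);
translate([253, 183, 1986]) cube([274, 46, 36]);


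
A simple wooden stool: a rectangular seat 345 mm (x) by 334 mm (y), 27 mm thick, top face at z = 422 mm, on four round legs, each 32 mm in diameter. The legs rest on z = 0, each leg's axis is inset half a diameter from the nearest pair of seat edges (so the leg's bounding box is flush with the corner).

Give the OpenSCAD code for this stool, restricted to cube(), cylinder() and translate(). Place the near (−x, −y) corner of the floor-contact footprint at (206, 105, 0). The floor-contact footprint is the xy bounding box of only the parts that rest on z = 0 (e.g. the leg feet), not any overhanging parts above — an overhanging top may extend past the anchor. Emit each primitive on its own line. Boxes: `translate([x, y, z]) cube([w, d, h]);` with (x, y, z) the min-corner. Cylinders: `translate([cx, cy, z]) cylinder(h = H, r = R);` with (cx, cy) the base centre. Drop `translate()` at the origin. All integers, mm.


translate([206, 105, 395]) cube([345, 334, 27]);
translate([222, 121, 0]) cylinder(h = 395, r = 16);
translate([535, 121, 0]) cylinder(h = 395, r = 16);
translate([222, 423, 0]) cylinder(h = 395, r = 16);
translate([535, 423, 0]) cylinder(h = 395, r = 16);


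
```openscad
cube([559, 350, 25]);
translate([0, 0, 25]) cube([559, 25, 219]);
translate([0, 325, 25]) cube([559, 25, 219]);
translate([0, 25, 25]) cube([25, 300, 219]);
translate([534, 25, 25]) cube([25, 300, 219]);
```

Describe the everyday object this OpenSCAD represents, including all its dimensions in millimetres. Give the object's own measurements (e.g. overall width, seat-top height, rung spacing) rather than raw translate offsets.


An open-topped rectangular box: outside dimensions 559×350×244 mm, with a uniform wall and base thickness of 25 mm. The base is a full 559×350 slab on the floor; four walls sit on top of the base. The front and back walls (the −y and +y sides) span the full width; the two side walls fit between them.


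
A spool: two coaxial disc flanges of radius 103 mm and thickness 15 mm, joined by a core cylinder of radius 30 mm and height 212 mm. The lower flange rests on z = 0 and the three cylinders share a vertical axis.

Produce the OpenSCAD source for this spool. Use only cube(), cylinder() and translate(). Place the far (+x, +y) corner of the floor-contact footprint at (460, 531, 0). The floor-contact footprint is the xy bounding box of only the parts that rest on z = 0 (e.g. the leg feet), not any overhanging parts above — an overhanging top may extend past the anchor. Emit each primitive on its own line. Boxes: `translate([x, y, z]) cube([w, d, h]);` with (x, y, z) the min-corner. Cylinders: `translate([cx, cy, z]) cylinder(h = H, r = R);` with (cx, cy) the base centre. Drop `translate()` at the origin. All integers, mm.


translate([357, 428, 0]) cylinder(h = 15, r = 103);
translate([357, 428, 15]) cylinder(h = 212, r = 30);
translate([357, 428, 227]) cylinder(h = 15, r = 103);


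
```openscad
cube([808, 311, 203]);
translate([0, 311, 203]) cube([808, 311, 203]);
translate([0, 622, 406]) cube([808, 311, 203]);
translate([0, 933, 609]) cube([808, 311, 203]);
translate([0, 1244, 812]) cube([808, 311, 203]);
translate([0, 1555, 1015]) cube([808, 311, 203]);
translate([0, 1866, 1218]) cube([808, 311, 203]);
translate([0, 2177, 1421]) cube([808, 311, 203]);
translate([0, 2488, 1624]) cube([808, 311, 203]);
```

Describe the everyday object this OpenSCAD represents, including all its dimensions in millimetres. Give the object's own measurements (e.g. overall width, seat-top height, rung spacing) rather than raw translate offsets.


A straight staircase of 9 solid steps. Each step is 808 mm wide (x), 311 mm deep (y, the going) and 203 mm tall (the rise). The first step rests on the floor; each subsequent step sits one going further in +y and one rise higher in +z, directly behind and above the previous step with no overlap.


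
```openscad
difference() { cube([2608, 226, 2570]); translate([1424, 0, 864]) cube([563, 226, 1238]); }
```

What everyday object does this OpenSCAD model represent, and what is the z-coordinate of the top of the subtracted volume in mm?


A wall with a window opening. The window head height is 2102 mm.

A wall with a rectangular opening subtracted — a window. Sill at z = 864, opening 1238 mm tall, so the head is at 864 + 1238 = 2102 mm.


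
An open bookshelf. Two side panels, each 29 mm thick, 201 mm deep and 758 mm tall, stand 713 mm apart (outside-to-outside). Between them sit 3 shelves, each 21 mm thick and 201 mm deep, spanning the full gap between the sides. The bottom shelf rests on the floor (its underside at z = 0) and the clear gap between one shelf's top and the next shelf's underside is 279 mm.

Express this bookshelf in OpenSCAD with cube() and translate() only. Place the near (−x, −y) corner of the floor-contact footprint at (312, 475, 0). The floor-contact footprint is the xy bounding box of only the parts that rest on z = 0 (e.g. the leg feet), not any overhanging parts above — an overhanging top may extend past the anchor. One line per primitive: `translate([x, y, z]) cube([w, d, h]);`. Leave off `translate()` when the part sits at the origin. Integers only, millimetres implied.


translate([312, 475, 0]) cube([29, 201, 758]);
translate([996, 475, 0]) cube([29, 201, 758]);
translate([341, 475, 0]) cube([655, 201, 21]);
translate([341, 475, 300]) cube([655, 201, 21]);
translate([341, 475, 600]) cube([655, 201, 21]);


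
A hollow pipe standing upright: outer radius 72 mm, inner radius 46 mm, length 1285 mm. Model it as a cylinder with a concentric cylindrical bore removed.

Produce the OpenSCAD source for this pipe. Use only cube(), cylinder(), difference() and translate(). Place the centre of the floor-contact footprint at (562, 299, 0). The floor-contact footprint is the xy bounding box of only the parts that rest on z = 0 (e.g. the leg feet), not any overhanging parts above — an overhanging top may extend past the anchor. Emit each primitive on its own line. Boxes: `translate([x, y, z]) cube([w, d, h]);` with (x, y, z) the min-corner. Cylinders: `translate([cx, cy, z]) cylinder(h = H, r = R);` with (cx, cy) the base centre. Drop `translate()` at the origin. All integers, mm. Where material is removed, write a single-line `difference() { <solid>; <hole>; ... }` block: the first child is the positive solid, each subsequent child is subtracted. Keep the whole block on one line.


difference() { translate([562, 299, 0]) cylinder(h = 1285, r = 72); translate([562, 299, 0]) cylinder(h = 1285, r = 46); }


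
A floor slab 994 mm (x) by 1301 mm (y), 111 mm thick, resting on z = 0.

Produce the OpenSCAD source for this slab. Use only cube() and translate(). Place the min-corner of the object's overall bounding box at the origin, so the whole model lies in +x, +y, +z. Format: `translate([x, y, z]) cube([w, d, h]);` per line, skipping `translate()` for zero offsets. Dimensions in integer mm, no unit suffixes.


cube([994, 1301, 111]);


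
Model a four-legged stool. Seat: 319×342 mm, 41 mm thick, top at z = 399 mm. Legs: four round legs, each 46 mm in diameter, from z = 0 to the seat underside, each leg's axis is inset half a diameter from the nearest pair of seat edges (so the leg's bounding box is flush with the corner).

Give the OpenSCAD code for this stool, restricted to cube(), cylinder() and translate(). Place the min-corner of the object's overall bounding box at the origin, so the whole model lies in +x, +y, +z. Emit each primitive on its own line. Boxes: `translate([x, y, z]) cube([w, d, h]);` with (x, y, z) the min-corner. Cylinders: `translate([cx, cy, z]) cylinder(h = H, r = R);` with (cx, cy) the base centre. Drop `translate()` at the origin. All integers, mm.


translate([0, 0, 358]) cube([319, 342, 41]);
translate([23, 23, 0]) cylinder(h = 358, r = 23);
translate([296, 23, 0]) cylinder(h = 358, r = 23);
translate([23, 319, 0]) cylinder(h = 358, r = 23);
translate([296, 319, 0]) cylinder(h = 358, r = 23);


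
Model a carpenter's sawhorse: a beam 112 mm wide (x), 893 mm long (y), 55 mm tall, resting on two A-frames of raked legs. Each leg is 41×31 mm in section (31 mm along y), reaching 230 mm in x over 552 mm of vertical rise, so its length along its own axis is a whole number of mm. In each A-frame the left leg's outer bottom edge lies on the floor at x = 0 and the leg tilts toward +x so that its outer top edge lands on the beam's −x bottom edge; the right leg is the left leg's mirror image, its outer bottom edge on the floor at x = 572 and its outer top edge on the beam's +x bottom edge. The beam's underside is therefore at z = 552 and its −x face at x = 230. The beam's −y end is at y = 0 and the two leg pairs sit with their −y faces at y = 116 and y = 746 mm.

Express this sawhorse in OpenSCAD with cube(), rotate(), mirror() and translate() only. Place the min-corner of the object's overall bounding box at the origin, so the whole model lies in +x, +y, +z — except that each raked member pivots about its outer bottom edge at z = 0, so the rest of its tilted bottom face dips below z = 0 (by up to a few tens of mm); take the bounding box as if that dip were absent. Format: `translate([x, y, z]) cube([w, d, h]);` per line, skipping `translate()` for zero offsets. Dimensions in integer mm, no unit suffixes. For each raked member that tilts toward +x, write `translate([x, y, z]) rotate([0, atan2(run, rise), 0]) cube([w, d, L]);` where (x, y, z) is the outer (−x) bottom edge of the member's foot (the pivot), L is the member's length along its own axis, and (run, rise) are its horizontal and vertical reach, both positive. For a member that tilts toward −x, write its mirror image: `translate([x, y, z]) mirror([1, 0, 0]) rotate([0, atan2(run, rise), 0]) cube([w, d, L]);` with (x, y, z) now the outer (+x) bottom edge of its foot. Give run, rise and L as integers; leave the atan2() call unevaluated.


translate([230, 0, 552]) cube([112, 893, 55]);
translate([0, 116, 0]) rotate([0, atan2(230, 552), 0]) cube([41, 31, 598]);
translate([572, 116, 0]) mirror([1, 0, 0]) rotate([0, atan2(230, 552), 0]) cube([41, 31, 598]);
translate([0, 746, 0]) rotate([0, atan2(230, 552), 0]) cube([41, 31, 598]);
translate([572, 746, 0]) mirror([1, 0, 0]) rotate([0, atan2(230, 552), 0]) cube([41, 31, 598]);


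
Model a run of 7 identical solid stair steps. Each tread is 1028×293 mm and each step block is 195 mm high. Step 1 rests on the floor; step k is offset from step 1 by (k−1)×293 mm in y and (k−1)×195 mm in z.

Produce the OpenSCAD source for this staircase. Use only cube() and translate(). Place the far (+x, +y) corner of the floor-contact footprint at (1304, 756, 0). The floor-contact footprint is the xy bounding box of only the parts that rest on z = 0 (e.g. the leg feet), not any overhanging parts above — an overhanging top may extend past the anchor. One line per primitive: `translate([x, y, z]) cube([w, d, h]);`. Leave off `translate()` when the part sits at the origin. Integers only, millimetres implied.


translate([276, 463, 0]) cube([1028, 293, 195]);
translate([276, 756, 195]) cube([1028, 293, 195]);
translate([276, 1049, 390]) cube([1028, 293, 195]);
translate([276, 1342, 585]) cube([1028, 293, 195]);
translate([276, 1635, 780]) cube([1028, 293, 195]);
translate([276, 1928, 975]) cube([1028, 293, 195]);
translate([276, 2221, 1170]) cube([1028, 293, 195]);


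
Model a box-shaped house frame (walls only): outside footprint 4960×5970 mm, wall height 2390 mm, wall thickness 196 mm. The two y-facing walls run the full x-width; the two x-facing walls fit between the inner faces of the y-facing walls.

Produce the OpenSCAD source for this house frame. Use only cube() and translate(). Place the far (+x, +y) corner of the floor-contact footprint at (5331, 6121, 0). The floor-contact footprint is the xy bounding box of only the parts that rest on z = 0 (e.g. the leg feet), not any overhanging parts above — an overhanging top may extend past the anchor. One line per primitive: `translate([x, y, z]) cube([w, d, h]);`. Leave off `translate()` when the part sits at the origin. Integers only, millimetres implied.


translate([371, 151, 0]) cube([4960, 196, 2390]);
translate([371, 5925, 0]) cube([4960, 196, 2390]);
translate([371, 347, 0]) cube([196, 5578, 2390]);
translate([5135, 347, 0]) cube([196, 5578, 2390]);


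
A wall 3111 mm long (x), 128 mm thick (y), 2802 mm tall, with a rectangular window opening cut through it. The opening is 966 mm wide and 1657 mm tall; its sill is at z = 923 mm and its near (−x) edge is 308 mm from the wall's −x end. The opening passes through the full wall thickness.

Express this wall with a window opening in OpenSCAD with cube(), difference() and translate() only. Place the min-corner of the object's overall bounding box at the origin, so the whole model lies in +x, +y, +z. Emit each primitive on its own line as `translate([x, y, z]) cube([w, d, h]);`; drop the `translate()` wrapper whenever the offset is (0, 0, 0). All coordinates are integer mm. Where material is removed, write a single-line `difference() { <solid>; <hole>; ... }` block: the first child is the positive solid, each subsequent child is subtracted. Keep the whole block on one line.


difference() { cube([3111, 128, 2802]); translate([308, 0, 923]) cube([966, 128, 1657]); }


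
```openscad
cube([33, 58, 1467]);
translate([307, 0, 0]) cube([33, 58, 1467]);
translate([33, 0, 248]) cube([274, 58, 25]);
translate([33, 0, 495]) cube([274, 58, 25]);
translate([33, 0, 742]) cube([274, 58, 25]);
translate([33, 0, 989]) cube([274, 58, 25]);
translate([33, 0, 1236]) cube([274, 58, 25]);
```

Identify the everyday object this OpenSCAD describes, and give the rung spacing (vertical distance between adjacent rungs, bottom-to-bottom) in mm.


A ladder. The rung spacing is 247 mm.

Two tall 33×58 posts with 5 short bars between them — a ladder. Adjacent rungs sit at z = 248 and z = 495, so the spacing is 495 − 248 = 247 mm.
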